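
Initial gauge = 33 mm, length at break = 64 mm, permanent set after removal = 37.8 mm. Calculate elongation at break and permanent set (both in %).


Elongation at break = (64 - 33) / 33 x 100 = 93.9%
Permanent set = (37.8 - 33) / 33 x 100 = 14.5%


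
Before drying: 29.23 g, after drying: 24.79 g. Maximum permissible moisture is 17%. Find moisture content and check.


MC = (29.23 - 24.79) / 29.23 x 100 = 15.2%
Maximum: 17%
Acceptable: Yes


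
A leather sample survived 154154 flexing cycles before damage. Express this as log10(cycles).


5.19


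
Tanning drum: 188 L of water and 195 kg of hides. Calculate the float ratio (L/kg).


Float ratio = water / hide weight
Ratio = 188 / 195 = 1.0


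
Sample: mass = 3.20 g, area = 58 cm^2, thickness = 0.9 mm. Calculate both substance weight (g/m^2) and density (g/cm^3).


Substance weight = 551.7 g/m^2
Density = 0.613 g/cm^3

SW = 3.20 / 58 x 10000 = 551.7 g/m^2
Volume = 58 x 0.9 / 10 = 5.22 cm^3
Density = 3.20 / 5.22 = 0.613 g/cm^3


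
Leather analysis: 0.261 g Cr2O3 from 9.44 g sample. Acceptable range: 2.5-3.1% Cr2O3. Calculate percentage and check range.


Cr2O3% = 0.261 / 9.44 x 100 = 2.76%
Acceptable range: 2.5 to 3.1%
Within range: Yes


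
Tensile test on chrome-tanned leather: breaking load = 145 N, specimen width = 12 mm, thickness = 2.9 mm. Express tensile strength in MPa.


Cross-section = 12 x 2.9 = 34.8 mm^2
TS = 145 / 34.8 = 4.17 MPa
(1 N/mm^2 = 1 MPa)


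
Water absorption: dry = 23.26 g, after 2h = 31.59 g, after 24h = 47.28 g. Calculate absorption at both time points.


2h absorption = 35.8%
24h absorption = 103.3%

WA (2h) = (31.59 - 23.26) / 23.26 x 100 = 35.8%
WA (24h) = (47.28 - 23.26) / 23.26 x 100 = 103.3%


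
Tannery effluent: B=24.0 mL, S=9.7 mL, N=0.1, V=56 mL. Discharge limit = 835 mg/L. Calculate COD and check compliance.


COD = 204.3 mg/L
Compliant: Yes

COD = (24.0 - 9.7) x 0.1 x 8000 / 56 = 204.3 mg/L
Limit: 835 mg/L
Compliant: Yes


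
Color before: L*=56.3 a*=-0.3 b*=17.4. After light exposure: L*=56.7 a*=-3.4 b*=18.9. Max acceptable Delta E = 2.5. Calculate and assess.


Delta E = 3.47
Passes: No

dL = 0.4, da = -3.1, db = 1.5
dE = sqrt((0.4)^2 + (-3.1)^2 + (1.5)^2) = 3.47
Max = 2.5
Passes: No


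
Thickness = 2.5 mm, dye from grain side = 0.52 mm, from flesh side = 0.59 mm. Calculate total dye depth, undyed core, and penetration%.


Total dyed = 1.11 mm
Undyed core = 1.39 mm
Penetration = 44.4%

Total dyed = 0.52 + 0.59 = 1.11 mm
Undyed core = 2.5 - 1.11 = 1.39 mm
Penetration = 1.11 / 2.5 x 100 = 44.4%


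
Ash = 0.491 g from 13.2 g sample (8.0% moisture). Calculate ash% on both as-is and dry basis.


As-is ash% = 0.491 / 13.2 x 100 = 3.72%
Dry mass = 13.2 x (100 - 8.0) / 100 = 12.144 g
Dry-basis ash% = 0.491 / 12.144 x 100 = 4.04%


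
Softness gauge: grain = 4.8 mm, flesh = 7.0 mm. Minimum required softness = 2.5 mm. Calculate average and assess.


Average softness = 5.90 mm
Meets requirement: Yes

Average = (4.8 + 7.0) / 2 = 5.90 mm
Minimum = 2.5 mm
Meets requirement: Yes


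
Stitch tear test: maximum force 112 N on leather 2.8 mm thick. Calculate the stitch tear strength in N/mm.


40.0 N/mm


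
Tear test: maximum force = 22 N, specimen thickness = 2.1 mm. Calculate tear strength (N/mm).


10.5 N/mm


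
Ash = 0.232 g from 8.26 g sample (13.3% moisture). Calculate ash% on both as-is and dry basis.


As-is ash% = 0.232 / 8.26 x 100 = 2.81%
Dry mass = 8.26 x (100 - 13.3) / 100 = 7.16142 g
Dry-basis ash% = 0.232 / 7.16142 x 100 = 3.24%


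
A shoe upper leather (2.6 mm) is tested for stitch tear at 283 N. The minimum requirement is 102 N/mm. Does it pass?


STS = 283 / 2.6 = 108.8 N/mm
Minimum required: 102 N/mm
Passes: Yes


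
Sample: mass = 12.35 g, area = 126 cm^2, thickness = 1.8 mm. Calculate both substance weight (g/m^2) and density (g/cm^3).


Substance weight = 980.2 g/m^2
Density = 0.545 g/cm^3

SW = 12.35 / 126 x 10000 = 980.2 g/m^2
Volume = 126 x 1.8 / 10 = 22.68 cm^3
Density = 12.35 / 22.68 = 0.545 g/cm^3


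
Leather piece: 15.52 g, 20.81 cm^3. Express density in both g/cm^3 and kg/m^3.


0.746 g/cm^3
746 kg/m^3


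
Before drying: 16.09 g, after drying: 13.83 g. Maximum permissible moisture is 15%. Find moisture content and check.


Moisture content = 14.0%
Acceptable: Yes


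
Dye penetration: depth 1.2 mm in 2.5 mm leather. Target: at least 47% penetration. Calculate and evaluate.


Penetration = 1.2 / 2.5 x 100 = 48.0%
Target: 47%
Meets target: Yes


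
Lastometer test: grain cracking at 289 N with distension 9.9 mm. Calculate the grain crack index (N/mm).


29.2 N/mm

Grain crack index = force / distension
Index = 289 / 9.9 = 29.2 N/mm


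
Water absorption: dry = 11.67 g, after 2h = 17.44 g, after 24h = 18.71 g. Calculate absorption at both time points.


2h absorption = 49.4%
24h absorption = 60.3%

WA (2h) = (17.44 - 11.67) / 11.67 x 100 = 49.4%
WA (24h) = (18.71 - 11.67) / 11.67 x 100 = 60.3%


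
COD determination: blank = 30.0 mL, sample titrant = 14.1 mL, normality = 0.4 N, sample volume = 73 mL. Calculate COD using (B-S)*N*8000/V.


697.0 mg/L

COD = (30.0 - 14.1) x 0.4 x 8000 / 73
COD = 15.9 x 0.4 x 8000 / 73
COD = 697.0 mg/L


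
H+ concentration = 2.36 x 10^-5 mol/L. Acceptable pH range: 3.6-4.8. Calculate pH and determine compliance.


pH = -log10(2.36 x 10^-5) = 4.63
Range: 3.6 to 4.8
Compliant: Yes


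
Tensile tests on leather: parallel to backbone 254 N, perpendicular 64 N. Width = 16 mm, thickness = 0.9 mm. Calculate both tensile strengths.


Area = 16 x 0.9 = 14.4 mm^2
TS (parallel) = 254 / 14.4 = 17.64 N/mm^2
TS (perpendicular) = 64 / 14.4 = 4.44 N/mm^2


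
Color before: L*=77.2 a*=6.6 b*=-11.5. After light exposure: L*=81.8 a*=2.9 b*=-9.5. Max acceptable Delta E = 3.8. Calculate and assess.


dL = 4.6, da = -3.7, db = 2.0
dE = sqrt((4.6)^2 + (-3.7)^2 + (2.0)^2) = 6.23
Max = 3.8
Passes: No


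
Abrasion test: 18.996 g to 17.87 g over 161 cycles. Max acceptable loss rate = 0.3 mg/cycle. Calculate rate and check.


Loss = 18.996 - 17.87 = 1.126 g
Rate = 1.126 g / 161 cycles x 1000 = 6.994 mg/cycle
Max = 0.3 mg/cycle
Passes: No


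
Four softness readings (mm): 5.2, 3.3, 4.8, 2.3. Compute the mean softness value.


Sum = 5.2 + 3.3 + 4.8 + 2.3
Mean = 15.6 / 4 = 3.90 mm


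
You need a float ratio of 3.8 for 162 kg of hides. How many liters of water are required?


Water = hide weight x target ratio
Water = 162 x 3.8 = 615.6 L


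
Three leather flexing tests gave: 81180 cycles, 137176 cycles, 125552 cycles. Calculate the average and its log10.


Average = 114636 cycles
log10 = 5.06


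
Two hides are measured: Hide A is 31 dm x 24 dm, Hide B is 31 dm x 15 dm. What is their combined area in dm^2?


1209 dm^2

Hide A area = 31 x 24 = 744 dm^2
Hide B area = 31 x 15 = 465 dm^2
Total = 744 + 465 = 1209 dm^2


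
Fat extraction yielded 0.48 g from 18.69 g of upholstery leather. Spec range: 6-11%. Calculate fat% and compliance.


Fat content = 2.6%
Compliant: No


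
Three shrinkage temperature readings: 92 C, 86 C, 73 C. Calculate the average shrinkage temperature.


83.7 C


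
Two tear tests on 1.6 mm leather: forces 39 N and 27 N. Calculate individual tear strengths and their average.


Tear 1 = 24.4 N/mm
Tear 2 = 16.9 N/mm
Average = 20.7 N/mm

Tear 1 = 39 / 1.6 = 24.4 N/mm
Tear 2 = 27 / 1.6 = 16.9 N/mm
Average = (24.4 + 16.9) / 2 = 20.7 N/mm


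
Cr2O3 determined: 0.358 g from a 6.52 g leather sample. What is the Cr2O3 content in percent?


Cr2O3% = 0.358 / 6.52 x 100
Cr2O3% = 5.49%


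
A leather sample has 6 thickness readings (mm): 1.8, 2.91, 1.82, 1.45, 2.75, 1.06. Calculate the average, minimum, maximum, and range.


Sum = 11.79
Average = 11.79 / 6 = 1.97 mm
Minimum = 1.06 mm
Maximum = 2.91 mm
Range = 2.91 - 1.06 = 1.85 mm


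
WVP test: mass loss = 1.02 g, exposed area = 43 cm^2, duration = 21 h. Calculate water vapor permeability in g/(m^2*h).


11.30 g/(m^2*h)

WVP = mass_loss / (area x time) x 10000
WVP = 1.02 / (43 x 21) x 10000
WVP = 1.02 / 903 x 10000 = 11.30 g/(m^2*h)


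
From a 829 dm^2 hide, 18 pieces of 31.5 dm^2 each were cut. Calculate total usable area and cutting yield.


Total usable = 18 x 31.5 = 567.0 dm^2
Yield = 567.0 / 829 x 100 = 68.4%


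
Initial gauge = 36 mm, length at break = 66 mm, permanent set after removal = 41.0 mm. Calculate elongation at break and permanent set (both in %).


Elongation at break = (66 - 36) / 36 x 100 = 83.3%
Permanent set = (41.0 - 36) / 36 x 100 = 13.9%


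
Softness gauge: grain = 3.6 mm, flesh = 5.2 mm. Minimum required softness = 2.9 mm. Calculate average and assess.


Average = (3.6 + 5.2) / 2 = 4.40 mm
Minimum = 2.9 mm
Meets requirement: Yes


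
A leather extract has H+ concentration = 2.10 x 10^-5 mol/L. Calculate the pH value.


pH = 4.68

pH = -log10[H+]
pH = -log10(2.10 x 10^-5) = 4.68


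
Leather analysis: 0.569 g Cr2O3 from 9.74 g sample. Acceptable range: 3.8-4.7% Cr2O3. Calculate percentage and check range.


Cr2O3 = 5.84%
Within range: No


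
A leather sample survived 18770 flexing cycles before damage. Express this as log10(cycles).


4.27


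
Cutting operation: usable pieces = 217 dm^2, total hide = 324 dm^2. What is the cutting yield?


Yield = usable / total x 100
Yield = 217 / 324 x 100 = 67.0%


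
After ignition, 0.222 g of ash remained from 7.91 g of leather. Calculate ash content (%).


Ash% = 0.222 / 7.91 x 100
Ash% = 2.81%


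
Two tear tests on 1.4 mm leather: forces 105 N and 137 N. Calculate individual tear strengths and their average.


Tear 1 = 75.0 N/mm
Tear 2 = 97.9 N/mm
Average = 86.5 N/mm


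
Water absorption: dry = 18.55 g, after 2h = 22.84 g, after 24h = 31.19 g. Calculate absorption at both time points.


WA (2h) = (22.84 - 18.55) / 18.55 x 100 = 23.1%
WA (24h) = (31.19 - 18.55) / 18.55 x 100 = 68.1%


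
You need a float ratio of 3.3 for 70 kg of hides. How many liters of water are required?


Water = hide weight x target ratio
Water = 70 x 3.3 = 231.0 L


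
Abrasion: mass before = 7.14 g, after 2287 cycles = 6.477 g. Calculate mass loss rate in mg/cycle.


Mass loss = 7.14 - 6.477 = 0.663 g
Rate = 0.663 / 2287 x 1000 = 0.290 mg/cycle


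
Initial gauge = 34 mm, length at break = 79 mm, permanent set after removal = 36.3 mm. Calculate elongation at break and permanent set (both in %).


Elongation at break = 132.4%
Permanent set = 6.8%

Elongation at break = (79 - 34) / 34 x 100 = 132.4%
Permanent set = (36.3 - 34) / 34 x 100 = 6.8%


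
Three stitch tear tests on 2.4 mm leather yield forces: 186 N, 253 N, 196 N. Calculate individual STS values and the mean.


STS1 = 186 / 2.4 = 77.5 N/mm
STS2 = 253 / 2.4 = 105.4 N/mm
STS3 = 196 / 2.4 = 81.7 N/mm
Mean = (77.5 + 105.4 + 81.7) / 3 = 88.2 N/mm


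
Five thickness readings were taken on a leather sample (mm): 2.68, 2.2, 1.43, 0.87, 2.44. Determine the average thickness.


1.92 mm


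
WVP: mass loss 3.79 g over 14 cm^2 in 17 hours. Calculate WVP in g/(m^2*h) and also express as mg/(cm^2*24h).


WVP = 3.79 / (14 x 17) x 10000 = 159.24 g/(m^2*h)
Mass loss in mg = 3.79 x 1000 = 3790 mg
Per cm^2 per 24h in mg: 3790 x 24 / (14 x 17) = 90960 / 238 = 382.18 mg/(cm^2*24h)


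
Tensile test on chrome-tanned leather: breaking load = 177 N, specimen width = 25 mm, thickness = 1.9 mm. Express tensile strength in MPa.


Cross-section = 25 x 1.9 = 47.5 mm^2
TS = 177 / 47.5 = 3.73 MPa
(1 N/mm^2 = 1 MPa)


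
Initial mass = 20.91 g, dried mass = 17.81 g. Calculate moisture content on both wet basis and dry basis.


Wet basis = 14.8%
Dry basis = 17.4%


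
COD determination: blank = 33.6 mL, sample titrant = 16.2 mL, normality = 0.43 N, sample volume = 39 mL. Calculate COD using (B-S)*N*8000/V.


COD = (33.6 - 16.2) x 0.43 x 8000 / 39
COD = 17.4 x 0.43 x 8000 / 39
COD = 1534.8 mg/L


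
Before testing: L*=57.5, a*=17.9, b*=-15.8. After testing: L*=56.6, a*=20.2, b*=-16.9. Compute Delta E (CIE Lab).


Delta E = 2.70

dL = 56.6 - 57.5 = -0.9
da = 20.2 - 17.9 = 2.3
db = -16.9 - (-15.8) = -1.1
dE = sqrt((-0.9)^2 + (2.3)^2 + (-1.1)^2) = 2.70


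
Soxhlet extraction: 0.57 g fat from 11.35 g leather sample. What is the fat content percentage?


5.0%


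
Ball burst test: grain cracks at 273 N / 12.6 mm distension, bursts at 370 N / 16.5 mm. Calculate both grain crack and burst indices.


Crack index = 273 / 12.6 = 21.7 N/mm
Burst index = 370 / 16.5 = 22.4 N/mm


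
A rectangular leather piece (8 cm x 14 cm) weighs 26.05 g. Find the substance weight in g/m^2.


2325.9 g/m^2


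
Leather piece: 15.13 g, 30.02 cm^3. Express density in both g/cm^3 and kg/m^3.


Density = 15.13 / 30.02 = 0.504 g/cm^3
Convert: 0.504 x 1000 = 504 kg/m^3


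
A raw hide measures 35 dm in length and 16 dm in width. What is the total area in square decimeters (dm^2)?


560 dm^2

Area = length x width
Area = 35 x 16 = 560 dm^2


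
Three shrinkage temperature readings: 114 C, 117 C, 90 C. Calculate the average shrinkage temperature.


107.0 C


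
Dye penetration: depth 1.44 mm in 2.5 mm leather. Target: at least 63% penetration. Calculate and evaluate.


Penetration = 57.6%
Meets target: No


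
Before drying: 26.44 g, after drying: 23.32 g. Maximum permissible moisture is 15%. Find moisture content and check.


MC = (26.44 - 23.32) / 26.44 x 100 = 11.8%
Maximum: 15%
Acceptable: Yes


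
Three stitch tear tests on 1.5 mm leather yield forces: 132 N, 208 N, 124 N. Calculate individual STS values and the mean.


STS1 = 132 / 1.5 = 88.0 N/mm
STS2 = 208 / 1.5 = 138.7 N/mm
STS3 = 124 / 1.5 = 82.7 N/mm
Mean = (88.0 + 138.7 + 82.7) / 3 = 103.1 N/mm


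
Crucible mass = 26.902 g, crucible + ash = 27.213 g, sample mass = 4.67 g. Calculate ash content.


Ash mass = 27.213 - 26.902 = 0.311 g
Ash% = 0.311 / 4.67 x 100 = 6.66%


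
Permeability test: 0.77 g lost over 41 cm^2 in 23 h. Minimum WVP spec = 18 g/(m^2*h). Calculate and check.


WVP = 0.77 / (41 x 23) x 10000 = 8.17 g/(m^2*h)
Minimum: 18 g/(m^2*h)
Meets spec: No


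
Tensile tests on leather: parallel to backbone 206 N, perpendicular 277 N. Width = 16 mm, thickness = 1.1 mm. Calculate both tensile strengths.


Parallel = 11.70 N/mm^2
Perpendicular = 15.74 N/mm^2

Area = 16 x 1.1 = 17.6 mm^2
TS (parallel) = 206 / 17.6 = 11.70 N/mm^2
TS (perpendicular) = 277 / 17.6 = 15.74 N/mm^2


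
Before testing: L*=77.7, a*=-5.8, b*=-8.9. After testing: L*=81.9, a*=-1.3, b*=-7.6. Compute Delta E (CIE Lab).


Delta E = 6.29

dL = 81.9 - 77.7 = 4.2
da = -1.3 - (-5.8) = 4.5
db = -7.6 - (-8.9) = 1.3
dE = sqrt((4.2)^2 + (4.5)^2 + (1.3)^2) = 6.29


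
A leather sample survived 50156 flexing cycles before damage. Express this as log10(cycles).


log10(50156) = 4.70


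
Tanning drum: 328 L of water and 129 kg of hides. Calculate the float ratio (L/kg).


Float ratio = water / hide weight
Ratio = 328 / 129 = 2.5


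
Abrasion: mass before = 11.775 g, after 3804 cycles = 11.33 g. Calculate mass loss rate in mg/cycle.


Mass loss = 11.775 - 11.33 = 0.445 g
Rate = 0.445 / 3804 x 1000 = 0.117 mg/cycle


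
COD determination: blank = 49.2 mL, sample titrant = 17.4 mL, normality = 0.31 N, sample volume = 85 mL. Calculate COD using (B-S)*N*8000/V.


927.8 mg/L


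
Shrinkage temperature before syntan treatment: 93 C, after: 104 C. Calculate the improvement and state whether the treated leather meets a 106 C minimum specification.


Improvement = 11 C
Meets 106 C spec: No

Improvement = 104 - 93 = 11 C
Spec check: 104 C >= 106 C? No


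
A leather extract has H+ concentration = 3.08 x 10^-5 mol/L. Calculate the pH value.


pH = -log10[H+]
pH = -log10(3.08 x 10^-5) = 4.51


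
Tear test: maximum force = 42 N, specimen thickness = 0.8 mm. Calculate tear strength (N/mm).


52.5 N/mm

Tear strength = force / thickness
Tear = 42 / 0.8 = 52.5 N/mm


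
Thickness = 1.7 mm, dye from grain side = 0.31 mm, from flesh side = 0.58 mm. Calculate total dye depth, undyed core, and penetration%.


Total dyed = 0.89 mm
Undyed core = 0.81 mm
Penetration = 52.4%


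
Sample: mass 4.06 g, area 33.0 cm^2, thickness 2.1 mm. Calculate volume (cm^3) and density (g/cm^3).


Thickness in cm = 2.1 / 10 = 0.21 cm
Volume = 33.0 x 0.21 = 6.930 cm^3
Density = 4.06 / 6.930 = 0.586 g/cm^3


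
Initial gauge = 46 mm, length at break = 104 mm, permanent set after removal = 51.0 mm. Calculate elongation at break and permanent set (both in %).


Elongation at break = 126.1%
Permanent set = 10.9%

Elongation at break = (104 - 46) / 46 x 100 = 126.1%
Permanent set = (51.0 - 46) / 46 x 100 = 10.9%


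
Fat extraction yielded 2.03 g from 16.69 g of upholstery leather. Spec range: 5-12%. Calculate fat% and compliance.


Fat content = 12.2%
Compliant: No


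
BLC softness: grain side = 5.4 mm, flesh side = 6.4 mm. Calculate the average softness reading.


5.90 mm

Average = (5.4 + 6.4) / 2
Average = 5.90 mm


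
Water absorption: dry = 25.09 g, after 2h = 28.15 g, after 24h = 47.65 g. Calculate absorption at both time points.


WA (2h) = (28.15 - 25.09) / 25.09 x 100 = 12.2%
WA (24h) = (47.65 - 25.09) / 25.09 x 100 = 89.9%


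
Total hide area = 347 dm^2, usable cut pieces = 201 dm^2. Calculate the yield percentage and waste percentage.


Yield = 57.9%
Waste = 42.1%


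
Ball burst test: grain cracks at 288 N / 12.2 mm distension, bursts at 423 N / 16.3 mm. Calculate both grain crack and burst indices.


Crack index = 23.6 N/mm
Burst index = 26.0 N/mm

Crack index = 288 / 12.2 = 23.6 N/mm
Burst index = 423 / 16.3 = 26.0 N/mm


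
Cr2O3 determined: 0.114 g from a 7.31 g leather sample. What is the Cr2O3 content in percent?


1.56%


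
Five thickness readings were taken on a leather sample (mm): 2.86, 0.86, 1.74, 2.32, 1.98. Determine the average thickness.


1.95 mm


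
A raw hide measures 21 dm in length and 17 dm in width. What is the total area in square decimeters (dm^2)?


Area = length x width
Area = 21 x 17 = 357 dm^2


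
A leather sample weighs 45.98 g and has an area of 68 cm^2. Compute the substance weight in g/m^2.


Substance weight = mass / area x 10000
SW = 45.98 / 68 x 10000
SW = 6761.8 g/m^2


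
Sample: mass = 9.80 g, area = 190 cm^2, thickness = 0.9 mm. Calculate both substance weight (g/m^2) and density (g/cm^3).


Substance weight = 515.8 g/m^2
Density = 0.573 g/cm^3

SW = 9.80 / 190 x 10000 = 515.8 g/m^2
Volume = 190 x 0.9 / 10 = 17.10 cm^3
Density = 9.80 / 17.10 = 0.573 g/cm^3


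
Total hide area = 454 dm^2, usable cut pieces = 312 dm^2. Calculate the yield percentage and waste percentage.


Yield = 312 / 454 x 100 = 68.7%
Waste = 454 - 312 = 142 dm^2
Waste% = 100 - 68.7 = 31.3%


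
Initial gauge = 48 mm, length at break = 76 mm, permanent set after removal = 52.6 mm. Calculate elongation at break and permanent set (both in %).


Elongation at break = (76 - 48) / 48 x 100 = 58.3%
Permanent set = (52.6 - 48) / 48 x 100 = 9.6%


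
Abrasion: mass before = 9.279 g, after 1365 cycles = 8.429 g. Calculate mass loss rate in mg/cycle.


0.623 mg/cycle


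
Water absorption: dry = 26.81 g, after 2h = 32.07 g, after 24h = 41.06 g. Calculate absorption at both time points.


2h absorption = 19.6%
24h absorption = 53.2%


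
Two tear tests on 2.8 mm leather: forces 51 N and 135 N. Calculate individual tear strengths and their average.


Tear 1 = 51 / 2.8 = 18.2 N/mm
Tear 2 = 135 / 2.8 = 48.2 N/mm
Average = (18.2 + 48.2) / 2 = 33.2 N/mm


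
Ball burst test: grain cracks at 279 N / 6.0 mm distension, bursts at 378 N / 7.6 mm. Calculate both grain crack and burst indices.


Crack index = 46.5 N/mm
Burst index = 49.7 N/mm

Crack index = 279 / 6.0 = 46.5 N/mm
Burst index = 378 / 7.6 = 49.7 N/mm


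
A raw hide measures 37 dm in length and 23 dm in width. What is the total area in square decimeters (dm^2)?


Area = length x width
Area = 37 x 23 = 851 dm^2


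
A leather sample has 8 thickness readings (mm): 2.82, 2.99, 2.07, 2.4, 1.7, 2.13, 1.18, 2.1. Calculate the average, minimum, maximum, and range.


Sum = 17.39
Average = 17.39 / 8 = 2.17 mm
Minimum = 1.18 mm
Maximum = 2.99 mm
Range = 2.99 - 1.18 = 1.81 mm


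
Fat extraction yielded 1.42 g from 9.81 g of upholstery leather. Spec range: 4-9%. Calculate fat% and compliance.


Fat% = 1.42 / 9.81 x 100 = 14.5%
Spec range: 4-9%
Compliant: No


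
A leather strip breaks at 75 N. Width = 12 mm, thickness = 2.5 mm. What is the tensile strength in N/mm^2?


Cross-sectional area = 12 x 2.5 = 30.0 mm^2
Tensile strength = 75 / 30.0 = 2.50 N/mm^2


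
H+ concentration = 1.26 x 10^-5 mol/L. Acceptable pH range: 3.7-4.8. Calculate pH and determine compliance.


pH = 4.90
Compliant: No

pH = -log10(1.26 x 10^-5) = 4.90
Range: 3.7 to 4.8
Compliant: No


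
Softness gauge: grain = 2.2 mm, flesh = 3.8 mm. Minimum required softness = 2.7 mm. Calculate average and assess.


Average = (2.2 + 3.8) / 2 = 3.00 mm
Minimum = 2.7 mm
Meets requirement: Yes


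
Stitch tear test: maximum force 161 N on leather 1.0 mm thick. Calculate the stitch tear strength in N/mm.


Stitch tear strength = force / thickness
STS = 161 / 1.0 = 161.0 N/mm


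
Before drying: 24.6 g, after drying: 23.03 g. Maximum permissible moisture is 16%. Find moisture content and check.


Moisture content = 6.4%
Acceptable: Yes


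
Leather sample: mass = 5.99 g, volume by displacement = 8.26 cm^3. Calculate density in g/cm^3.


Density = mass / volume
Density = 5.99 / 8.26 = 0.725 g/cm^3


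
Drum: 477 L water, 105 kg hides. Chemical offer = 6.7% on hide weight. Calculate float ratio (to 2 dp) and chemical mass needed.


Float ratio = 4.54
Chemical needed = 7.035 kg

Float ratio = 477 / 105 = 4.54
Chemical = 105 x 6.7 / 100 = 7.035 kg


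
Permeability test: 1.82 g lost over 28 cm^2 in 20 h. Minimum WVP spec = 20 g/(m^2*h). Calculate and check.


WVP = 1.82 / (28 x 20) x 10000 = 32.50 g/(m^2*h)
Minimum: 20 g/(m^2*h)
Meets spec: Yes


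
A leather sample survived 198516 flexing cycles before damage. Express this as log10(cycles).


log10(198516) = 5.30


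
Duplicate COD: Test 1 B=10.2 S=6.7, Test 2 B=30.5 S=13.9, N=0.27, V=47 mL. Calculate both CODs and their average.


COD1 = 160.9 mg/L
COD2 = 762.9 mg/L
Average = 461.9 mg/L


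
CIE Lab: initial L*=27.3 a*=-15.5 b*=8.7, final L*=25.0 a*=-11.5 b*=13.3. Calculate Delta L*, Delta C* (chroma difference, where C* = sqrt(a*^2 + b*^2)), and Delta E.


Delta L* = -2.3
Delta C* = -0.19
Delta E = 6.52

Delta L* = 25.0 - 27.3 = -2.3
C1* = sqrt((-15.5)^2 + (8.7)^2) = 17.775
C2* = sqrt((-11.5)^2 + (13.3)^2) = 17.582
Delta C* = 17.582 - 17.775 = -0.19
Delta E = sqrt((-2.3)^2 + (4.0)^2 + (4.6)^2) = 6.52


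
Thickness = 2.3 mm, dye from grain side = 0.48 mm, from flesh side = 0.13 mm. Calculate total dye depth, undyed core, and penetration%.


Total dyed = 0.61 mm
Undyed core = 1.69 mm
Penetration = 26.5%

Total dyed = 0.48 + 0.13 = 0.61 mm
Undyed core = 2.3 - 0.61 = 1.69 mm
Penetration = 0.61 / 2.3 x 100 = 26.5%


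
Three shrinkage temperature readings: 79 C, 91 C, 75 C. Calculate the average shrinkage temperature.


81.7 C

Average = (79 + 91 + 75) / 3
Average = 245 / 3 = 81.7 C


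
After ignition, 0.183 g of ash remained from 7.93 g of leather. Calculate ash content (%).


2.31%


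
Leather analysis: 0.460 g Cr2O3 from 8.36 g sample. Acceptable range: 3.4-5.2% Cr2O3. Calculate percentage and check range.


Cr2O3 = 5.50%
Within range: No

Cr2O3% = 0.460 / 8.36 x 100 = 5.50%
Acceptable range: 3.4 to 5.2%
Within range: No


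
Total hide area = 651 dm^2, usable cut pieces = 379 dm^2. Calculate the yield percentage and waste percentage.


Yield = 379 / 651 x 100 = 58.2%
Waste = 651 - 379 = 272 dm^2
Waste% = 100 - 58.2 = 41.8%


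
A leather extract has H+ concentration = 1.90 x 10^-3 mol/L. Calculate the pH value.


pH = -log10[H+]
pH = -log10(1.90 x 10^-3) = 2.72


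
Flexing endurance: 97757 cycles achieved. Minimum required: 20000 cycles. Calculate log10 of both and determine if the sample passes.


log10(97757) = 4.99
log10(20000) = 4.30
Passes: Yes


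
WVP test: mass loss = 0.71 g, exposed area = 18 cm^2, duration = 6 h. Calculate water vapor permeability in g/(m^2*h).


WVP = mass_loss / (area x time) x 10000
WVP = 0.71 / (18 x 6) x 10000
WVP = 0.71 / 108 x 10000 = 65.74 g/(m^2*h)


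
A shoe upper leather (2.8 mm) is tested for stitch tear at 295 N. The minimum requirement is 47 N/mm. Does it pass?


STS = 295 / 2.8 = 105.4 N/mm
Minimum required: 47 N/mm
Passes: Yes


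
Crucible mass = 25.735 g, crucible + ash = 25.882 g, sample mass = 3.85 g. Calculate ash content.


Ash mass = 25.882 - 25.735 = 0.147 g
Ash% = 0.147 / 3.85 x 100 = 3.82%


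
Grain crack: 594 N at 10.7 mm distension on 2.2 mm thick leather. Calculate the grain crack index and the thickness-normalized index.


Crack index = 55.5 N/mm
Normalized index = 25.2 N/mm per mm

Crack index = 594 / 10.7 = 55.5 N/mm
Normalized = 55.5 / 2.2 = 25.2 N/mm per mm


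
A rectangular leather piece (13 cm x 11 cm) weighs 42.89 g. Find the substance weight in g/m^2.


2999.3 g/m^2

Area = 13 x 11 = 143 cm^2
SW = 42.89 / 143 x 10000 = 2999.3 g/m^2


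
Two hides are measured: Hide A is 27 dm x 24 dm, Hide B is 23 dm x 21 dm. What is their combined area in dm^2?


1131 dm^2


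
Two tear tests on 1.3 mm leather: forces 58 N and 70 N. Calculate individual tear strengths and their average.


Tear 1 = 44.6 N/mm
Tear 2 = 53.8 N/mm
Average = 49.2 N/mm

Tear 1 = 58 / 1.3 = 44.6 N/mm
Tear 2 = 70 / 1.3 = 53.8 N/mm
Average = (44.6 + 53.8) / 2 = 49.2 N/mm


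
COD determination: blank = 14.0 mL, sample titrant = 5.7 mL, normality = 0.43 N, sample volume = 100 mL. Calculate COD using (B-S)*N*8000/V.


285.5 mg/L

COD = (14.0 - 5.7) x 0.43 x 8000 / 100
COD = 8.3 x 0.43 x 8000 / 100
COD = 285.5 mg/L


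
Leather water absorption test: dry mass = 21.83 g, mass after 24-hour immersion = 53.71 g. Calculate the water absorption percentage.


146.0%

Water absorbed = 53.71 - 21.83 = 31.88 g
WA% = 31.88 / 21.83 x 100 = 146.0%


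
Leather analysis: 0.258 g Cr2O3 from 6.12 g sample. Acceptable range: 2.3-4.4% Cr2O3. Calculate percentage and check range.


Cr2O3% = 0.258 / 6.12 x 100 = 4.22%
Acceptable range: 2.3 to 4.4%
Within range: Yes


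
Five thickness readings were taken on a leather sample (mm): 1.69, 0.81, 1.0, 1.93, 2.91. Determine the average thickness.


Sum = 1.69 + 0.81 + 1.0 + 1.93 + 2.91 = 8.34
Average = 8.34 / 5 = 1.67 mm


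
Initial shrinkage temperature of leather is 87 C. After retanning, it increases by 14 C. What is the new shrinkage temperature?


101 C

New Ts = 87 + 14 = 101 C


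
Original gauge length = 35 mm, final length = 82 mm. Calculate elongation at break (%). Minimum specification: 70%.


Extension = 82 - 35 = 47 mm
Elongation = 47 / 35 x 100 = 134.3%
Minimum required: 70%
Meets specification: Yes


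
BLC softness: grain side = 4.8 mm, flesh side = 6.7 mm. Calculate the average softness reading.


5.75 mm


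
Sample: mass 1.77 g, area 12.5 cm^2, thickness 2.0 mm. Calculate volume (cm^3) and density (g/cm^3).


Volume = 2.500 cm^3
Density = 0.708 g/cm^3

Thickness in cm = 2.0 / 10 = 0.20 cm
Volume = 12.5 x 0.20 = 2.500 cm^3
Density = 1.77 / 2.500 = 0.708 g/cm^3


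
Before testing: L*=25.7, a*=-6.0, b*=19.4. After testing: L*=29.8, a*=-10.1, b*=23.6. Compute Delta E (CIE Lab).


dL = 29.8 - 25.7 = 4.1
da = -10.1 - (-6.0) = -4.1
db = 23.6 - 19.4 = 4.2
dE = sqrt((4.1)^2 + (-4.1)^2 + (4.2)^2) = 7.16


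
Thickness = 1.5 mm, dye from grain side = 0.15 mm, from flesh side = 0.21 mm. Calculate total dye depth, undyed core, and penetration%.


Total dyed = 0.36 mm
Undyed core = 1.14 mm
Penetration = 24.0%

Total dyed = 0.15 + 0.21 = 0.36 mm
Undyed core = 1.5 - 0.36 = 1.14 mm
Penetration = 0.36 / 1.5 x 100 = 24.0%


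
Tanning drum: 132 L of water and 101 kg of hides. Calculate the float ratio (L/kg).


1.3


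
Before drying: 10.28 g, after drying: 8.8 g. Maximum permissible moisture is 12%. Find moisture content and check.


MC = (10.28 - 8.8) / 10.28 x 100 = 14.4%
Maximum: 12%
Acceptable: No


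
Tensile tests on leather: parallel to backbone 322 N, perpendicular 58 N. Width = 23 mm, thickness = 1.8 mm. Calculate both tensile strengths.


Parallel = 7.78 N/mm^2
Perpendicular = 1.40 N/mm^2

Area = 23 x 1.8 = 41.4 mm^2
TS (parallel) = 322 / 41.4 = 7.78 N/mm^2
TS (perpendicular) = 58 / 41.4 = 1.40 N/mm^2


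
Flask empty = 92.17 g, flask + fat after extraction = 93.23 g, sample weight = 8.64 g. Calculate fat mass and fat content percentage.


Fat mass = 93.23 - 92.17 = 1.06 g
Fat% = 1.06 / 8.64 x 100 = 12.3%


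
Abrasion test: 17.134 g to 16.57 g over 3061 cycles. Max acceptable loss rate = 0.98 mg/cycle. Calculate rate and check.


Rate = 0.184 mg/cycle
Passes: Yes


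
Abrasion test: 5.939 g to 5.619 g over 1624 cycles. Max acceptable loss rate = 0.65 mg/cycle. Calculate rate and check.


Rate = 0.197 mg/cycle
Passes: Yes

Loss = 5.939 - 5.619 = 0.320 g
Rate = 0.320 g / 1624 cycles x 1000 = 0.197 mg/cycle
Max = 0.65 mg/cycle
Passes: Yes


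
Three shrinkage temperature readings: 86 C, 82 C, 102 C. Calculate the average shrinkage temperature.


Average = (86 + 82 + 102) / 3
Average = 270 / 3 = 90.0 C


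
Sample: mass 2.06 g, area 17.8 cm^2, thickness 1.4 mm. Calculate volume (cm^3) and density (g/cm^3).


Volume = 2.492 cm^3
Density = 0.827 g/cm^3

Thickness in cm = 1.4 / 10 = 0.14 cm
Volume = 17.8 x 0.14 = 2.492 cm^3
Density = 2.06 / 2.492 = 0.827 g/cm^3


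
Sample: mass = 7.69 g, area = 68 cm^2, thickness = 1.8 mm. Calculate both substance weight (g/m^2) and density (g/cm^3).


Substance weight = 1130.9 g/m^2
Density = 0.628 g/cm^3


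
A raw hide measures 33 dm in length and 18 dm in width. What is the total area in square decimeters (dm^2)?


Area = length x width
Area = 33 x 18 = 594 dm^2


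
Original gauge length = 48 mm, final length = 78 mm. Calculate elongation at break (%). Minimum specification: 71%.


Extension = 78 - 48 = 30 mm
Elongation = 30 / 48 x 100 = 62.5%
Minimum required: 71%
Meets specification: No


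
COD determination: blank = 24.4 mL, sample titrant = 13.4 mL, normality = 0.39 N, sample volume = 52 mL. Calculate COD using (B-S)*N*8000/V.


660.0 mg/L

COD = (24.4 - 13.4) x 0.39 x 8000 / 52
COD = 11.0 x 0.39 x 8000 / 52
COD = 660.0 mg/L


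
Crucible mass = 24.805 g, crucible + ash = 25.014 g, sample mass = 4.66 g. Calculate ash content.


Ash mass = 0.209 g
Ash content = 4.48%

Ash mass = 25.014 - 24.805 = 0.209 g
Ash% = 0.209 / 4.66 x 100 = 4.48%


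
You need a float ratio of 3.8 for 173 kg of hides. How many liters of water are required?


Water = hide weight x target ratio
Water = 173 x 3.8 = 657.4 L


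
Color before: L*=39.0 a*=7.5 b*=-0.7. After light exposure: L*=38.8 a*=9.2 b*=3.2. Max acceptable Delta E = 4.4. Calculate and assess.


Delta E = 4.26
Passes: Yes

dL = -0.2, da = 1.7, db = 3.9
dE = sqrt((-0.2)^2 + (1.7)^2 + (3.9)^2) = 4.26
Max = 4.4
Passes: Yes


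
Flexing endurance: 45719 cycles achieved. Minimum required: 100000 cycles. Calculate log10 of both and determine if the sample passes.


Achieved: log10 = 4.66
Required: log10 = 5.00
Passes: No

log10(45719) = 4.66
log10(100000) = 5.00
Passes: No


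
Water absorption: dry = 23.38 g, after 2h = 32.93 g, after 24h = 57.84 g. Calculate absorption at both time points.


2h absorption = 40.8%
24h absorption = 147.4%

WA (2h) = (32.93 - 23.38) / 23.38 x 100 = 40.8%
WA (24h) = (57.84 - 23.38) / 23.38 x 100 = 147.4%


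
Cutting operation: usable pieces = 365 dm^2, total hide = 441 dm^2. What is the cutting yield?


82.8%


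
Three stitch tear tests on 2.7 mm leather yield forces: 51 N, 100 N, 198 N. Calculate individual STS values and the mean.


STS1 = 51 / 2.7 = 18.9 N/mm
STS2 = 100 / 2.7 = 37.0 N/mm
STS3 = 198 / 2.7 = 73.3 N/mm
Mean = (18.9 + 37.0 + 73.3) / 3 = 43.1 N/mm


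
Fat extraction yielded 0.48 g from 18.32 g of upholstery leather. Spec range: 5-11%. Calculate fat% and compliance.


Fat content = 2.6%
Compliant: No

Fat% = 0.48 / 18.32 x 100 = 2.6%
Spec range: 5-11%
Compliant: No


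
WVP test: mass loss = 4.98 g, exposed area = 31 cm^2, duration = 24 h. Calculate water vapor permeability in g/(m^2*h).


WVP = mass_loss / (area x time) x 10000
WVP = 4.98 / (31 x 24) x 10000
WVP = 4.98 / 744 x 10000 = 66.94 g/(m^2*h)


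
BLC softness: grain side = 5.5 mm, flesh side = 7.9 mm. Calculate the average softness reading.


6.70 mm

Average = (5.5 + 7.9) / 2
Average = 6.70 mm


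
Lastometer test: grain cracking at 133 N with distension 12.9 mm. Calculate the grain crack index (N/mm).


10.3 N/mm


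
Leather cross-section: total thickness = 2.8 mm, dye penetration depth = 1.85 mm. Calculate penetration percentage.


Penetration% = 1.85 / 2.8 x 100
Penetration = 66.1%


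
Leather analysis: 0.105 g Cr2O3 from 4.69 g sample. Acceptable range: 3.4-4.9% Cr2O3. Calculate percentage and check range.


Cr2O3% = 0.105 / 4.69 x 100 = 2.24%
Acceptable range: 3.4 to 4.9%
Within range: No


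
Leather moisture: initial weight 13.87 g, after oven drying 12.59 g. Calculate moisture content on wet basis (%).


Moisture = 13.87 - 12.59 = 1.28 g
MC = 1.28 / 13.87 x 100 = 9.2%


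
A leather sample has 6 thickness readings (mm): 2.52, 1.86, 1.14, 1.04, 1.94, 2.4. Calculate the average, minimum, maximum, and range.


Average = 1.82 mm
Min = 1.04 mm
Max = 2.52 mm
Range = 1.48 mm

Sum = 10.90
Average = 10.90 / 6 = 1.82 mm
Minimum = 1.04 mm
Maximum = 2.52 mm
Range = 2.52 - 1.04 = 1.48 mm


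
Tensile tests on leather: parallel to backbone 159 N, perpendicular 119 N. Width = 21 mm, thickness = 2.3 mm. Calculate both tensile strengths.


Parallel = 3.29 N/mm^2
Perpendicular = 2.46 N/mm^2

Area = 21 x 2.3 = 48.3 mm^2
TS (parallel) = 159 / 48.3 = 3.29 N/mm^2
TS (perpendicular) = 119 / 48.3 = 2.46 N/mm^2


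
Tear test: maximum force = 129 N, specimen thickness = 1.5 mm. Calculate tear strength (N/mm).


Tear strength = force / thickness
Tear = 129 / 1.5 = 86.0 N/mm


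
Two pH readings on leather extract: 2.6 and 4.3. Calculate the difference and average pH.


Difference = |2.6 - 4.3| = 1.7
Average = (2.6 + 4.3) / 2 = 3.45


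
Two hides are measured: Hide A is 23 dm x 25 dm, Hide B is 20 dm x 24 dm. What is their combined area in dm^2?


1055 dm^2

Hide A area = 23 x 25 = 575 dm^2
Hide B area = 20 x 24 = 480 dm^2
Total = 575 + 480 = 1055 dm^2


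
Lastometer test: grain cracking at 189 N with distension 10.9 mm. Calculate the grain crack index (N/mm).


17.3 N/mm


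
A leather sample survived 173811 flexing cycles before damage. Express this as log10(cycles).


5.24


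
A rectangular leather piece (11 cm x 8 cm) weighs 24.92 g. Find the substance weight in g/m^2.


Area = 11 x 8 = 88 cm^2
SW = 24.92 / 88 x 10000 = 2831.8 g/m^2


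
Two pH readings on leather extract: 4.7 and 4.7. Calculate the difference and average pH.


Difference = |4.7 - 4.7| = 0.0
Average = (4.7 + 4.7) / 2 = 4.70


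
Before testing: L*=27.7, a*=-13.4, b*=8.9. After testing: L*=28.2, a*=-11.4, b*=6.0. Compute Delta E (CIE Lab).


Delta E = 3.56


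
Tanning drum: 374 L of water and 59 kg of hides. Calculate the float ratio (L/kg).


6.3

Float ratio = water / hide weight
Ratio = 374 / 59 = 6.3


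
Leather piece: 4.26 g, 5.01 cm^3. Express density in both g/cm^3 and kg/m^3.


0.850 g/cm^3
850 kg/m^3

Density = 4.26 / 5.01 = 0.850 g/cm^3
Convert: 0.850 x 1000 = 850 kg/m^3


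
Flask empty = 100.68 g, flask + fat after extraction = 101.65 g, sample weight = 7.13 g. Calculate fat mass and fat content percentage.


Fat mass = 0.97 g
Fat content = 13.6%

Fat mass = 101.65 - 100.68 = 0.97 g
Fat% = 0.97 / 7.13 x 100 = 13.6%


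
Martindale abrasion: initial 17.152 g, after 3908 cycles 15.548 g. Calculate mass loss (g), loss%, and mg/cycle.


Mass loss = 1.604 g
Loss = 9.35%
Rate = 0.410 mg/cycle


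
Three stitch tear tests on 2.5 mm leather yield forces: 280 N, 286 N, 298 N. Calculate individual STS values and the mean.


STS1 = 112.0 N/mm
STS2 = 114.4 N/mm
STS3 = 119.2 N/mm
Mean = 115.2 N/mm


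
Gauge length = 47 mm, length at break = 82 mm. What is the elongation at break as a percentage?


Extension = 82 - 47 = 35 mm
Elongation = 35 / 47 x 100 = 74.5%


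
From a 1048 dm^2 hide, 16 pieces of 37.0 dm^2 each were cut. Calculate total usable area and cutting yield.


Total usable = 16 x 37.0 = 592.0 dm^2
Yield = 592.0 / 1048 x 100 = 56.5%


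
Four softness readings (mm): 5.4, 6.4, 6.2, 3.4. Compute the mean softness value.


5.35 mm


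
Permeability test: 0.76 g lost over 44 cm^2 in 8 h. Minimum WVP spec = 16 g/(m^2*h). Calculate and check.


WVP = 0.76 / (44 x 8) x 10000 = 21.59 g/(m^2*h)
Minimum: 16 g/(m^2*h)
Meets spec: Yes


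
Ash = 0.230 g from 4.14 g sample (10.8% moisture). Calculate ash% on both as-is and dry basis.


As-is ash% = 0.230 / 4.14 x 100 = 5.56%
Dry mass = 4.14 x (100 - 10.8) / 100 = 3.69288 g
Dry-basis ash% = 0.230 / 3.69288 x 100 = 6.23%


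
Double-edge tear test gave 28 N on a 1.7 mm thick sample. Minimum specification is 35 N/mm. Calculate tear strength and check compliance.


Tear strength = 28 / 1.7 = 16.5 N/mm
Required minimum = 35 N/mm
Compliant: No


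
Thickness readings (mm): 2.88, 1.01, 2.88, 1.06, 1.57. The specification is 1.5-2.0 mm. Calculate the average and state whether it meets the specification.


Average = 1.88 mm
Within specification: Yes


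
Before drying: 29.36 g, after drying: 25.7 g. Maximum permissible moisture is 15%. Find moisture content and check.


MC = (29.36 - 25.7) / 29.36 x 100 = 12.5%
Maximum: 15%
Acceptable: Yes


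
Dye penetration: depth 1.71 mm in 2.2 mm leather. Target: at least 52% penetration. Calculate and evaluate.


Penetration = 1.71 / 2.2 x 100 = 77.7%
Target: 52%
Meets target: Yes


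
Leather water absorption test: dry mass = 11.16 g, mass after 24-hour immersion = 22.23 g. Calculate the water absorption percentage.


Water absorbed = 22.23 - 11.16 = 11.07 g
WA% = 11.07 / 11.16 x 100 = 99.2%


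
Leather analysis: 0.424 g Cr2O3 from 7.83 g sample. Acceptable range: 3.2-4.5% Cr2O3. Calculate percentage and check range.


Cr2O3 = 5.42%
Within range: No


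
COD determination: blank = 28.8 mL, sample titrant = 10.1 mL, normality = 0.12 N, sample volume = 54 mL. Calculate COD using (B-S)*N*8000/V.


332.4 mg/L

COD = (28.8 - 10.1) x 0.12 x 8000 / 54
COD = 18.7 x 0.12 x 8000 / 54
COD = 332.4 mg/L


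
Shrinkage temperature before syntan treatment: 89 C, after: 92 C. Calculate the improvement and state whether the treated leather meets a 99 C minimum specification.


Improvement = 92 - 89 = 3 C
Spec check: 92 C >= 99 C? No


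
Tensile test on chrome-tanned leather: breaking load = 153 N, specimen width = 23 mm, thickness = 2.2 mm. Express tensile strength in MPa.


3.02 MPa

Cross-section = 23 x 2.2 = 50.6 mm^2
TS = 153 / 50.6 = 3.02 MPa
(1 N/mm^2 = 1 MPa)


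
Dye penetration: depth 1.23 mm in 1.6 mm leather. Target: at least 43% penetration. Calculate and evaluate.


Penetration = 76.9%
Meets target: Yes

Penetration = 1.23 / 1.6 x 100 = 76.9%
Target: 43%
Meets target: Yes
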